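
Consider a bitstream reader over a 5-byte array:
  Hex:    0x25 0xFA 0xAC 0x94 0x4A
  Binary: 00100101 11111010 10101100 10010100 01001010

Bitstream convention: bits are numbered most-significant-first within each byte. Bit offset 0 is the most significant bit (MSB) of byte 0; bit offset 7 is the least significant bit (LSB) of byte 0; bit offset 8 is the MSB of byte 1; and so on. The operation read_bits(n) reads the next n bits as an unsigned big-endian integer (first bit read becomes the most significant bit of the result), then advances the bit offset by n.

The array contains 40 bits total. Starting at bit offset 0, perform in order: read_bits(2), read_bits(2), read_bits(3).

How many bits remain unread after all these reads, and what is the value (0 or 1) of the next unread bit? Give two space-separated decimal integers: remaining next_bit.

Answer: 33 1

Derivation:
Read 1: bits[0:2] width=2 -> value=0 (bin 00); offset now 2 = byte 0 bit 2; 38 bits remain
Read 2: bits[2:4] width=2 -> value=2 (bin 10); offset now 4 = byte 0 bit 4; 36 bits remain
Read 3: bits[4:7] width=3 -> value=2 (bin 010); offset now 7 = byte 0 bit 7; 33 bits remain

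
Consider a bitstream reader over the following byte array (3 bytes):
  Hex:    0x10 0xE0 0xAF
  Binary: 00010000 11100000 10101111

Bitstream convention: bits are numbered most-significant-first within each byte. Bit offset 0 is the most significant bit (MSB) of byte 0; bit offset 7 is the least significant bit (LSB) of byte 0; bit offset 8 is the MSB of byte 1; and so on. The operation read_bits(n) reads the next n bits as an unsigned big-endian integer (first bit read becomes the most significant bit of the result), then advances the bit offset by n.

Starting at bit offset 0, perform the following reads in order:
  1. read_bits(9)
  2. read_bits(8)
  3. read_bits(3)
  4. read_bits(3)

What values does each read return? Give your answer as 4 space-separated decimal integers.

Answer: 33 193 2 7

Derivation:
Read 1: bits[0:9] width=9 -> value=33 (bin 000100001); offset now 9 = byte 1 bit 1; 15 bits remain
Read 2: bits[9:17] width=8 -> value=193 (bin 11000001); offset now 17 = byte 2 bit 1; 7 bits remain
Read 3: bits[17:20] width=3 -> value=2 (bin 010); offset now 20 = byte 2 bit 4; 4 bits remain
Read 4: bits[20:23] width=3 -> value=7 (bin 111); offset now 23 = byte 2 bit 7; 1 bits remain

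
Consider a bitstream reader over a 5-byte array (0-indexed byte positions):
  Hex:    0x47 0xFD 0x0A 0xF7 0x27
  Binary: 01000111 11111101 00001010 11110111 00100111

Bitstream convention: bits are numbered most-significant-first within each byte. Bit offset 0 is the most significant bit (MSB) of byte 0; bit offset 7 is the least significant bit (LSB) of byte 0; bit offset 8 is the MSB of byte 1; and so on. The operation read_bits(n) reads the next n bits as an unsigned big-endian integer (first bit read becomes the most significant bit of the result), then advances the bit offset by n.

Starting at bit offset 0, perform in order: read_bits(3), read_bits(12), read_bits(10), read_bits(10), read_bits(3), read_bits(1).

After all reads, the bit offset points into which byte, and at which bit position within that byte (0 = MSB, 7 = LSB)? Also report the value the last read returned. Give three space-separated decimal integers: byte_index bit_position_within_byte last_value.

Answer: 4 7 1

Derivation:
Read 1: bits[0:3] width=3 -> value=2 (bin 010); offset now 3 = byte 0 bit 3; 37 bits remain
Read 2: bits[3:15] width=12 -> value=1022 (bin 001111111110); offset now 15 = byte 1 bit 7; 25 bits remain
Read 3: bits[15:25] width=10 -> value=533 (bin 1000010101); offset now 25 = byte 3 bit 1; 15 bits remain
Read 4: bits[25:35] width=10 -> value=953 (bin 1110111001); offset now 35 = byte 4 bit 3; 5 bits remain
Read 5: bits[35:38] width=3 -> value=1 (bin 001); offset now 38 = byte 4 bit 6; 2 bits remain
Read 6: bits[38:39] width=1 -> value=1 (bin 1); offset now 39 = byte 4 bit 7; 1 bits remain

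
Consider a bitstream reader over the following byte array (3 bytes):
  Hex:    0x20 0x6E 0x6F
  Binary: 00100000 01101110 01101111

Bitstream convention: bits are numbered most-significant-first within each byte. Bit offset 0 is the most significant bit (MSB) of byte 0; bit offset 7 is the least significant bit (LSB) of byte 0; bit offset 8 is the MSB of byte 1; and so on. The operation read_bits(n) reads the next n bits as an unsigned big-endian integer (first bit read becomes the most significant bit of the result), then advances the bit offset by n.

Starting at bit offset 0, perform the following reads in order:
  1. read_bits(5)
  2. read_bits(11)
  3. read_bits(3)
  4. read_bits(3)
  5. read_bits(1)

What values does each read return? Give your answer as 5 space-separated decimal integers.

Read 1: bits[0:5] width=5 -> value=4 (bin 00100); offset now 5 = byte 0 bit 5; 19 bits remain
Read 2: bits[5:16] width=11 -> value=110 (bin 00001101110); offset now 16 = byte 2 bit 0; 8 bits remain
Read 3: bits[16:19] width=3 -> value=3 (bin 011); offset now 19 = byte 2 bit 3; 5 bits remain
Read 4: bits[19:22] width=3 -> value=3 (bin 011); offset now 22 = byte 2 bit 6; 2 bits remain
Read 5: bits[22:23] width=1 -> value=1 (bin 1); offset now 23 = byte 2 bit 7; 1 bits remain

Answer: 4 110 3 3 1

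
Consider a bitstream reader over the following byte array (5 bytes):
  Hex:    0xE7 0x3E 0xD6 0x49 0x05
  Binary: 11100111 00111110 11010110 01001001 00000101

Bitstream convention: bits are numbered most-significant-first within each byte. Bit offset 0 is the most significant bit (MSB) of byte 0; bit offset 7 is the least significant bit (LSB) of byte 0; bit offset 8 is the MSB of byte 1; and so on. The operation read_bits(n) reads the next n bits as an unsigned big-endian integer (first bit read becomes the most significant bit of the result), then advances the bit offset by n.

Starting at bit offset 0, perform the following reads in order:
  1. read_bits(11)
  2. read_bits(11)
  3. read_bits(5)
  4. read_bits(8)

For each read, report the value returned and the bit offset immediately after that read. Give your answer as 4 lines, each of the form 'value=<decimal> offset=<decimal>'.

Read 1: bits[0:11] width=11 -> value=1849 (bin 11100111001); offset now 11 = byte 1 bit 3; 29 bits remain
Read 2: bits[11:22] width=11 -> value=1973 (bin 11110110101); offset now 22 = byte 2 bit 6; 18 bits remain
Read 3: bits[22:27] width=5 -> value=18 (bin 10010); offset now 27 = byte 3 bit 3; 13 bits remain
Read 4: bits[27:35] width=8 -> value=72 (bin 01001000); offset now 35 = byte 4 bit 3; 5 bits remain

Answer: value=1849 offset=11
value=1973 offset=22
value=18 offset=27
value=72 offset=35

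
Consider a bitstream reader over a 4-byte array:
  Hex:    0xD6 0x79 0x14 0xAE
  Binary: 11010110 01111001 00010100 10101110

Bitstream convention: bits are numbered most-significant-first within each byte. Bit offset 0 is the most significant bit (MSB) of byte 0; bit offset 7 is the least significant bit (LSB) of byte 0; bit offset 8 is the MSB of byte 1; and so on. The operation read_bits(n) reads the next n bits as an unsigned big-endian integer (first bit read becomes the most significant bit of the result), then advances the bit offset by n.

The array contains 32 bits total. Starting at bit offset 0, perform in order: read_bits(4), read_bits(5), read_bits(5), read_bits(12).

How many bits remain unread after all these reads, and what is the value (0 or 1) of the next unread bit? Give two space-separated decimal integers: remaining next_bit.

Read 1: bits[0:4] width=4 -> value=13 (bin 1101); offset now 4 = byte 0 bit 4; 28 bits remain
Read 2: bits[4:9] width=5 -> value=12 (bin 01100); offset now 9 = byte 1 bit 1; 23 bits remain
Read 3: bits[9:14] width=5 -> value=30 (bin 11110); offset now 14 = byte 1 bit 6; 18 bits remain
Read 4: bits[14:26] width=12 -> value=1106 (bin 010001010010); offset now 26 = byte 3 bit 2; 6 bits remain

Answer: 6 1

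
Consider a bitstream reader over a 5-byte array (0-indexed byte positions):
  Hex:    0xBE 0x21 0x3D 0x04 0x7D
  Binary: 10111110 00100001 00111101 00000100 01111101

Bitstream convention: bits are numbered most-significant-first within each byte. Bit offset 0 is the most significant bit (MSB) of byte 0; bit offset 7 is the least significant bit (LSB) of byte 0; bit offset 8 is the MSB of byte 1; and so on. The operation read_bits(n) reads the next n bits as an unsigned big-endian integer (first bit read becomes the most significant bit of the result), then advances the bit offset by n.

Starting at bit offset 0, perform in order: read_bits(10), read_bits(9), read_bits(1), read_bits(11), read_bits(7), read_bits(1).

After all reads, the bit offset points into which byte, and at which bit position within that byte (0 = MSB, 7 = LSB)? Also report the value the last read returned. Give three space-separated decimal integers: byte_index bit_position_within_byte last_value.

Answer: 4 7 0

Derivation:
Read 1: bits[0:10] width=10 -> value=760 (bin 1011111000); offset now 10 = byte 1 bit 2; 30 bits remain
Read 2: bits[10:19] width=9 -> value=265 (bin 100001001); offset now 19 = byte 2 bit 3; 21 bits remain
Read 3: bits[19:20] width=1 -> value=1 (bin 1); offset now 20 = byte 2 bit 4; 20 bits remain
Read 4: bits[20:31] width=11 -> value=1666 (bin 11010000010); offset now 31 = byte 3 bit 7; 9 bits remain
Read 5: bits[31:38] width=7 -> value=31 (bin 0011111); offset now 38 = byte 4 bit 6; 2 bits remain
Read 6: bits[38:39] width=1 -> value=0 (bin 0); offset now 39 = byte 4 bit 7; 1 bits remain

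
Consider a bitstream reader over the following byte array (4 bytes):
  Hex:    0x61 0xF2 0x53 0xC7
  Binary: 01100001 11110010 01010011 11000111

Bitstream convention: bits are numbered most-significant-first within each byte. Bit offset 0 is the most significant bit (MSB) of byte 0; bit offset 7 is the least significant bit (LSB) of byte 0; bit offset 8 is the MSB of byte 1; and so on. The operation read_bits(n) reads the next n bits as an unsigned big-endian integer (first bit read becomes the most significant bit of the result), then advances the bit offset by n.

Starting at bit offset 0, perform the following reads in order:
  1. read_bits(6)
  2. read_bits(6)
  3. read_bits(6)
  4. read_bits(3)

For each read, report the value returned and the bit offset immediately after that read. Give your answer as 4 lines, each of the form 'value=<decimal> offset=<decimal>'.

Answer: value=24 offset=6
value=31 offset=12
value=9 offset=18
value=2 offset=21

Derivation:
Read 1: bits[0:6] width=6 -> value=24 (bin 011000); offset now 6 = byte 0 bit 6; 26 bits remain
Read 2: bits[6:12] width=6 -> value=31 (bin 011111); offset now 12 = byte 1 bit 4; 20 bits remain
Read 3: bits[12:18] width=6 -> value=9 (bin 001001); offset now 18 = byte 2 bit 2; 14 bits remain
Read 4: bits[18:21] width=3 -> value=2 (bin 010); offset now 21 = byte 2 bit 5; 11 bits remain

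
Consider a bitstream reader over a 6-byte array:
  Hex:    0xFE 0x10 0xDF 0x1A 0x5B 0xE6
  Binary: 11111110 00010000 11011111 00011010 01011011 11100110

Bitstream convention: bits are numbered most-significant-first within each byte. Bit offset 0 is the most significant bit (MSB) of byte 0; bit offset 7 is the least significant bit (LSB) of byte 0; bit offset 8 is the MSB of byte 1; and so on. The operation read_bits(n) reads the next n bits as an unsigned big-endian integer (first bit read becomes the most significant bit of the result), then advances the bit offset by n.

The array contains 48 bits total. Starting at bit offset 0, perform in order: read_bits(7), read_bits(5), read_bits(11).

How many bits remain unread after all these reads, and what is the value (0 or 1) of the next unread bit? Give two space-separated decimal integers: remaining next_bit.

Read 1: bits[0:7] width=7 -> value=127 (bin 1111111); offset now 7 = byte 0 bit 7; 41 bits remain
Read 2: bits[7:12] width=5 -> value=1 (bin 00001); offset now 12 = byte 1 bit 4; 36 bits remain
Read 3: bits[12:23] width=11 -> value=111 (bin 00001101111); offset now 23 = byte 2 bit 7; 25 bits remain

Answer: 25 1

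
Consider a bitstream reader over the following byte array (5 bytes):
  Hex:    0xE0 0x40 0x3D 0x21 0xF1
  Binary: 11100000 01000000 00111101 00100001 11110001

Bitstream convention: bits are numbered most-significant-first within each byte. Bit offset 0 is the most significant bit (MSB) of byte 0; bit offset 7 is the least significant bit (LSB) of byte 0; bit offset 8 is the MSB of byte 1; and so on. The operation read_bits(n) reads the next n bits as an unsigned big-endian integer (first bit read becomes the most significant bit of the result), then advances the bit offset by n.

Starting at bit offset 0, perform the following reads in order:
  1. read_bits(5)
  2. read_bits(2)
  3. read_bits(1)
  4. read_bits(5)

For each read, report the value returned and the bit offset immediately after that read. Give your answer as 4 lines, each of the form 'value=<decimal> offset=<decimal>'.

Read 1: bits[0:5] width=5 -> value=28 (bin 11100); offset now 5 = byte 0 bit 5; 35 bits remain
Read 2: bits[5:7] width=2 -> value=0 (bin 00); offset now 7 = byte 0 bit 7; 33 bits remain
Read 3: bits[7:8] width=1 -> value=0 (bin 0); offset now 8 = byte 1 bit 0; 32 bits remain
Read 4: bits[8:13] width=5 -> value=8 (bin 01000); offset now 13 = byte 1 bit 5; 27 bits remain

Answer: value=28 offset=5
value=0 offset=7
value=0 offset=8
value=8 offset=13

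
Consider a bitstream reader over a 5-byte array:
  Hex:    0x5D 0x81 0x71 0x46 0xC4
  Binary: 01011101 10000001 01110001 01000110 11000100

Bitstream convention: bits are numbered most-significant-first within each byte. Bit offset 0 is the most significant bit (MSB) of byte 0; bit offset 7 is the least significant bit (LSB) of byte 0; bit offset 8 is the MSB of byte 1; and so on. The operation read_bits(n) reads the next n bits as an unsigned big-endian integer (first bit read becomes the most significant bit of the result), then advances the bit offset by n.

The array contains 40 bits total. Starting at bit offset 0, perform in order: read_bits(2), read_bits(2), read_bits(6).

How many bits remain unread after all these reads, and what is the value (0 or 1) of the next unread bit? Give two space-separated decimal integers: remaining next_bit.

Read 1: bits[0:2] width=2 -> value=1 (bin 01); offset now 2 = byte 0 bit 2; 38 bits remain
Read 2: bits[2:4] width=2 -> value=1 (bin 01); offset now 4 = byte 0 bit 4; 36 bits remain
Read 3: bits[4:10] width=6 -> value=54 (bin 110110); offset now 10 = byte 1 bit 2; 30 bits remain

Answer: 30 0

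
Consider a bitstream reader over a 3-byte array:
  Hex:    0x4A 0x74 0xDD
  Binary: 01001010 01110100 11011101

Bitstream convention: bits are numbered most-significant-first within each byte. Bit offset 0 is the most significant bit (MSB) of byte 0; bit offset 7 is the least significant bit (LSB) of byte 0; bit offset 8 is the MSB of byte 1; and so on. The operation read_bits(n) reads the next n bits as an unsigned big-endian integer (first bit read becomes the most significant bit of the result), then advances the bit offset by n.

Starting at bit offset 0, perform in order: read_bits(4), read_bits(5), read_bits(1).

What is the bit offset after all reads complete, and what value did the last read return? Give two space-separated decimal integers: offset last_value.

Answer: 10 1

Derivation:
Read 1: bits[0:4] width=4 -> value=4 (bin 0100); offset now 4 = byte 0 bit 4; 20 bits remain
Read 2: bits[4:9] width=5 -> value=20 (bin 10100); offset now 9 = byte 1 bit 1; 15 bits remain
Read 3: bits[9:10] width=1 -> value=1 (bin 1); offset now 10 = byte 1 bit 2; 14 bits remain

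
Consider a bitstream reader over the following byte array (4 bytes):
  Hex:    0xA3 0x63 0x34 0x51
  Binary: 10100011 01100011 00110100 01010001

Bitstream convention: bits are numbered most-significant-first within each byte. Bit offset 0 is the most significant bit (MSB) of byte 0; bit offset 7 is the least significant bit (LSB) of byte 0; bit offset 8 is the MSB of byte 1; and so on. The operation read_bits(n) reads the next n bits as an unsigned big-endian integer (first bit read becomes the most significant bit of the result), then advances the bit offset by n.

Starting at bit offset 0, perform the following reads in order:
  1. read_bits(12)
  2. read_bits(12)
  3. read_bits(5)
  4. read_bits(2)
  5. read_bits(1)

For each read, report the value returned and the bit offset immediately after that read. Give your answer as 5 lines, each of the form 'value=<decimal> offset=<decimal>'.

Answer: value=2614 offset=12
value=820 offset=24
value=10 offset=29
value=0 offset=31
value=1 offset=32

Derivation:
Read 1: bits[0:12] width=12 -> value=2614 (bin 101000110110); offset now 12 = byte 1 bit 4; 20 bits remain
Read 2: bits[12:24] width=12 -> value=820 (bin 001100110100); offset now 24 = byte 3 bit 0; 8 bits remain
Read 3: bits[24:29] width=5 -> value=10 (bin 01010); offset now 29 = byte 3 bit 5; 3 bits remain
Read 4: bits[29:31] width=2 -> value=0 (bin 00); offset now 31 = byte 3 bit 7; 1 bits remain
Read 5: bits[31:32] width=1 -> value=1 (bin 1); offset now 32 = byte 4 bit 0; 0 bits remain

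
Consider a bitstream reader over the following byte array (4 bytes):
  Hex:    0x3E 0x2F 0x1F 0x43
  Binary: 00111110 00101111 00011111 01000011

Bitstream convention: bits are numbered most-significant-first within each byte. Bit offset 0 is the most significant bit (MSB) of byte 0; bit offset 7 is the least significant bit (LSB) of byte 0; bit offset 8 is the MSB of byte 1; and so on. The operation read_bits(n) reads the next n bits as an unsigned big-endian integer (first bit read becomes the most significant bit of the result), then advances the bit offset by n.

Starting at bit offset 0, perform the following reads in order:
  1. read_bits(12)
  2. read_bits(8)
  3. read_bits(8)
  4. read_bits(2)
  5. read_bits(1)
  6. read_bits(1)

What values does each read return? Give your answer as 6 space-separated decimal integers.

Answer: 994 241 244 0 1 1

Derivation:
Read 1: bits[0:12] width=12 -> value=994 (bin 001111100010); offset now 12 = byte 1 bit 4; 20 bits remain
Read 2: bits[12:20] width=8 -> value=241 (bin 11110001); offset now 20 = byte 2 bit 4; 12 bits remain
Read 3: bits[20:28] width=8 -> value=244 (bin 11110100); offset now 28 = byte 3 bit 4; 4 bits remain
Read 4: bits[28:30] width=2 -> value=0 (bin 00); offset now 30 = byte 3 bit 6; 2 bits remain
Read 5: bits[30:31] width=1 -> value=1 (bin 1); offset now 31 = byte 3 bit 7; 1 bits remain
Read 6: bits[31:32] width=1 -> value=1 (bin 1); offset now 32 = byte 4 bit 0; 0 bits remain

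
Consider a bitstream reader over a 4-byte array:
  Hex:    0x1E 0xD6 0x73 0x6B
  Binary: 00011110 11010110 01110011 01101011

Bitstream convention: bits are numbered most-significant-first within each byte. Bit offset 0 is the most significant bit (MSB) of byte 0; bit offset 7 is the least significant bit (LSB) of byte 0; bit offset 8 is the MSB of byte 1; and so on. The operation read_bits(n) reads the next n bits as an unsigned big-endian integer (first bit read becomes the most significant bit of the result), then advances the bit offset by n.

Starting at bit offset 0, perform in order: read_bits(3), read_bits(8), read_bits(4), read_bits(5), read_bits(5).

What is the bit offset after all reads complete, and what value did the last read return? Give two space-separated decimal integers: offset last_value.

Answer: 25 6

Derivation:
Read 1: bits[0:3] width=3 -> value=0 (bin 000); offset now 3 = byte 0 bit 3; 29 bits remain
Read 2: bits[3:11] width=8 -> value=246 (bin 11110110); offset now 11 = byte 1 bit 3; 21 bits remain
Read 3: bits[11:15] width=4 -> value=11 (bin 1011); offset now 15 = byte 1 bit 7; 17 bits remain
Read 4: bits[15:20] width=5 -> value=7 (bin 00111); offset now 20 = byte 2 bit 4; 12 bits remain
Read 5: bits[20:25] width=5 -> value=6 (bin 00110); offset now 25 = byte 3 bit 1; 7 bits remain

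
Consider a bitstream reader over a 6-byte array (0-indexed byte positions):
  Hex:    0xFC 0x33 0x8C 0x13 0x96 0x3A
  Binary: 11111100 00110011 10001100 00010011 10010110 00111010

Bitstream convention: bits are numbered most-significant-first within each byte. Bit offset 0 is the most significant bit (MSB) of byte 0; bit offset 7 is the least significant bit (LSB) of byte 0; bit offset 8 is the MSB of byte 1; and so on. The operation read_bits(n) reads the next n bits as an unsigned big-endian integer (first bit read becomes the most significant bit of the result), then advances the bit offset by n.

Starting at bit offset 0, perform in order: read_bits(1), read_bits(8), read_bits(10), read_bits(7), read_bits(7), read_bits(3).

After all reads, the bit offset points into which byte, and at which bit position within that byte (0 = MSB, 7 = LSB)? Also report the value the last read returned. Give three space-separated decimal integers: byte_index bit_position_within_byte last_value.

Answer: 4 4 1

Derivation:
Read 1: bits[0:1] width=1 -> value=1 (bin 1); offset now 1 = byte 0 bit 1; 47 bits remain
Read 2: bits[1:9] width=8 -> value=248 (bin 11111000); offset now 9 = byte 1 bit 1; 39 bits remain
Read 3: bits[9:19] width=10 -> value=412 (bin 0110011100); offset now 19 = byte 2 bit 3; 29 bits remain
Read 4: bits[19:26] width=7 -> value=48 (bin 0110000); offset now 26 = byte 3 bit 2; 22 bits remain
Read 5: bits[26:33] width=7 -> value=39 (bin 0100111); offset now 33 = byte 4 bit 1; 15 bits remain
Read 6: bits[33:36] width=3 -> value=1 (bin 001); offset now 36 = byte 4 bit 4; 12 bits remain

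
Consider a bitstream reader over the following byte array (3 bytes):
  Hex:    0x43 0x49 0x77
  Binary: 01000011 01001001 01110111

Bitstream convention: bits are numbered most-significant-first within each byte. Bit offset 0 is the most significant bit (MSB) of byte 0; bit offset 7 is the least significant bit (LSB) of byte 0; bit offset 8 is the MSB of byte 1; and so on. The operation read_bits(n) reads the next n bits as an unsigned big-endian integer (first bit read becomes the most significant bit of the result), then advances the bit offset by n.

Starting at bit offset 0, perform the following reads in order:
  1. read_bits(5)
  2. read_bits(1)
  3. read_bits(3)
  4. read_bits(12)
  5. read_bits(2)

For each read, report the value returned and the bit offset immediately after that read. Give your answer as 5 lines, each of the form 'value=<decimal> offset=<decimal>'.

Read 1: bits[0:5] width=5 -> value=8 (bin 01000); offset now 5 = byte 0 bit 5; 19 bits remain
Read 2: bits[5:6] width=1 -> value=0 (bin 0); offset now 6 = byte 0 bit 6; 18 bits remain
Read 3: bits[6:9] width=3 -> value=6 (bin 110); offset now 9 = byte 1 bit 1; 15 bits remain
Read 4: bits[9:21] width=12 -> value=2350 (bin 100100101110); offset now 21 = byte 2 bit 5; 3 bits remain
Read 5: bits[21:23] width=2 -> value=3 (bin 11); offset now 23 = byte 2 bit 7; 1 bits remain

Answer: value=8 offset=5
value=0 offset=6
value=6 offset=9
value=2350 offset=21
value=3 offset=23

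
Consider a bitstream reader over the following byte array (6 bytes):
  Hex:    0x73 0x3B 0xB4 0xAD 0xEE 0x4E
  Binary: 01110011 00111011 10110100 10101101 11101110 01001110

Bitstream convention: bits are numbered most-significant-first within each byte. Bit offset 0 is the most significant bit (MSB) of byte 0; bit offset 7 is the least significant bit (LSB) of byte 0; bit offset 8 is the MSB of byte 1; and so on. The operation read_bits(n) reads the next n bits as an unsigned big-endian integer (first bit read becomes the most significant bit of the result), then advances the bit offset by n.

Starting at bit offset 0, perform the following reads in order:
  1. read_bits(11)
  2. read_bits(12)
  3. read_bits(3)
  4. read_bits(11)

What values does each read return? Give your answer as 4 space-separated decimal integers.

Read 1: bits[0:11] width=11 -> value=921 (bin 01110011001); offset now 11 = byte 1 bit 3; 37 bits remain
Read 2: bits[11:23] width=12 -> value=3546 (bin 110111011010); offset now 23 = byte 2 bit 7; 25 bits remain
Read 3: bits[23:26] width=3 -> value=2 (bin 010); offset now 26 = byte 3 bit 2; 22 bits remain
Read 4: bits[26:37] width=11 -> value=1469 (bin 10110111101); offset now 37 = byte 4 bit 5; 11 bits remain

Answer: 921 3546 2 1469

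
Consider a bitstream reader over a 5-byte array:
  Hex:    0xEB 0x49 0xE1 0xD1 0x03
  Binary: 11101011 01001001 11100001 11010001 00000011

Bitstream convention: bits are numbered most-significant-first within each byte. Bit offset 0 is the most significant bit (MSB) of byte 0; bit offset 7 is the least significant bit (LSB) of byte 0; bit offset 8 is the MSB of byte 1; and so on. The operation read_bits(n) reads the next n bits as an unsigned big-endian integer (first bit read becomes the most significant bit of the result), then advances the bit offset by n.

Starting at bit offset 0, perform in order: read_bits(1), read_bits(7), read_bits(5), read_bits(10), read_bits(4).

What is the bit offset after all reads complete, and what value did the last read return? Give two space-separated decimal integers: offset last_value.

Read 1: bits[0:1] width=1 -> value=1 (bin 1); offset now 1 = byte 0 bit 1; 39 bits remain
Read 2: bits[1:8] width=7 -> value=107 (bin 1101011); offset now 8 = byte 1 bit 0; 32 bits remain
Read 3: bits[8:13] width=5 -> value=9 (bin 01001); offset now 13 = byte 1 bit 5; 27 bits remain
Read 4: bits[13:23] width=10 -> value=240 (bin 0011110000); offset now 23 = byte 2 bit 7; 17 bits remain
Read 5: bits[23:27] width=4 -> value=14 (bin 1110); offset now 27 = byte 3 bit 3; 13 bits remain

Answer: 27 14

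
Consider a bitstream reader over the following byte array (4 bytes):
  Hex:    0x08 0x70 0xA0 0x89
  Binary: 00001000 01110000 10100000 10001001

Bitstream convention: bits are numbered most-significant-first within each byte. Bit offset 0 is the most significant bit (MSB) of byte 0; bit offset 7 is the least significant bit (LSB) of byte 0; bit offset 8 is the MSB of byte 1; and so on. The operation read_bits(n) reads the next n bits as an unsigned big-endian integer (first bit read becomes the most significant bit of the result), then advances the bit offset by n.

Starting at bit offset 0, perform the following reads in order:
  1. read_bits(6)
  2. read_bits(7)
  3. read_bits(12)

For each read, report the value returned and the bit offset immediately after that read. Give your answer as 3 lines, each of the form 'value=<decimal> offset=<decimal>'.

Read 1: bits[0:6] width=6 -> value=2 (bin 000010); offset now 6 = byte 0 bit 6; 26 bits remain
Read 2: bits[6:13] width=7 -> value=14 (bin 0001110); offset now 13 = byte 1 bit 5; 19 bits remain
Read 3: bits[13:25] width=12 -> value=321 (bin 000101000001); offset now 25 = byte 3 bit 1; 7 bits remain

Answer: value=2 offset=6
value=14 offset=13
value=321 offset=25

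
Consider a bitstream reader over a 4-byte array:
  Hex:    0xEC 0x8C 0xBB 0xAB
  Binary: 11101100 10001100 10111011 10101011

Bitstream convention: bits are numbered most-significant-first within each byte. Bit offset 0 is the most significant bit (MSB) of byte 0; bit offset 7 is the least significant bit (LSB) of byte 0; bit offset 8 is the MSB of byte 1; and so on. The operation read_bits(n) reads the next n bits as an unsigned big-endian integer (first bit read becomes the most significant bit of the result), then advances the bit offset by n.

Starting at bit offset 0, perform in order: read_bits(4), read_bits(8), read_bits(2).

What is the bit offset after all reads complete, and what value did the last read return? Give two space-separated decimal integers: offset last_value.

Answer: 14 3

Derivation:
Read 1: bits[0:4] width=4 -> value=14 (bin 1110); offset now 4 = byte 0 bit 4; 28 bits remain
Read 2: bits[4:12] width=8 -> value=200 (bin 11001000); offset now 12 = byte 1 bit 4; 20 bits remain
Read 3: bits[12:14] width=2 -> value=3 (bin 11); offset now 14 = byte 1 bit 6; 18 bits remain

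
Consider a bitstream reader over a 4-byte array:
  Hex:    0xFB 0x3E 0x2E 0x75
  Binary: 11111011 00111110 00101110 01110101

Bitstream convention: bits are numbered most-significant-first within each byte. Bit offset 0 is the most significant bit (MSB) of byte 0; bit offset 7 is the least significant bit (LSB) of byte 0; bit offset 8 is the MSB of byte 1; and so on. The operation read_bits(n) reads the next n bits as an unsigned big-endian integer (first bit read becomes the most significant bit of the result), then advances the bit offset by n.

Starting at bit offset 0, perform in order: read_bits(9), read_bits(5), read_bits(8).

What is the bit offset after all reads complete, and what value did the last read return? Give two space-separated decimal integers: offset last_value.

Read 1: bits[0:9] width=9 -> value=502 (bin 111110110); offset now 9 = byte 1 bit 1; 23 bits remain
Read 2: bits[9:14] width=5 -> value=15 (bin 01111); offset now 14 = byte 1 bit 6; 18 bits remain
Read 3: bits[14:22] width=8 -> value=139 (bin 10001011); offset now 22 = byte 2 bit 6; 10 bits remain

Answer: 22 139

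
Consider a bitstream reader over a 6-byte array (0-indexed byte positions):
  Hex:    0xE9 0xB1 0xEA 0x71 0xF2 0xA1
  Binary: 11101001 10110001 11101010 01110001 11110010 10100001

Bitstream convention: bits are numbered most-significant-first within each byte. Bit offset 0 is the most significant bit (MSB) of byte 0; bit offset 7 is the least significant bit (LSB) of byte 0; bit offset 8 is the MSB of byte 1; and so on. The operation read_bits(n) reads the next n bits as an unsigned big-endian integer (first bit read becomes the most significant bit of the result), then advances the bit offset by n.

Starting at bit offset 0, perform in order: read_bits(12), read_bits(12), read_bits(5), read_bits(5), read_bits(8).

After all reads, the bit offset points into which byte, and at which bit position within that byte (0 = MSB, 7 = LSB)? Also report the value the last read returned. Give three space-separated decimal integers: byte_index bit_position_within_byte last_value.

Answer: 5 2 202

Derivation:
Read 1: bits[0:12] width=12 -> value=3739 (bin 111010011011); offset now 12 = byte 1 bit 4; 36 bits remain
Read 2: bits[12:24] width=12 -> value=490 (bin 000111101010); offset now 24 = byte 3 bit 0; 24 bits remain
Read 3: bits[24:29] width=5 -> value=14 (bin 01110); offset now 29 = byte 3 bit 5; 19 bits remain
Read 4: bits[29:34] width=5 -> value=7 (bin 00111); offset now 34 = byte 4 bit 2; 14 bits remain
Read 5: bits[34:42] width=8 -> value=202 (bin 11001010); offset now 42 = byte 5 bit 2; 6 bits remain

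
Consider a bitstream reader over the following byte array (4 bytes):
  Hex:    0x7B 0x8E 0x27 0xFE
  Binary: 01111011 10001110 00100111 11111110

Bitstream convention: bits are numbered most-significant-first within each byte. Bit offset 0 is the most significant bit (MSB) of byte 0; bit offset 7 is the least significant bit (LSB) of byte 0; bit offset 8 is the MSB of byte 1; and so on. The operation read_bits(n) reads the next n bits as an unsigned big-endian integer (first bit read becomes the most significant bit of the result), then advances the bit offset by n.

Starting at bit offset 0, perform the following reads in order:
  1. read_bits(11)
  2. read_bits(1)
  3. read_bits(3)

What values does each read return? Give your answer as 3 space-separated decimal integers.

Answer: 988 0 7

Derivation:
Read 1: bits[0:11] width=11 -> value=988 (bin 01111011100); offset now 11 = byte 1 bit 3; 21 bits remain
Read 2: bits[11:12] width=1 -> value=0 (bin 0); offset now 12 = byte 1 bit 4; 20 bits remain
Read 3: bits[12:15] width=3 -> value=7 (bin 111); offset now 15 = byte 1 bit 7; 17 bits remain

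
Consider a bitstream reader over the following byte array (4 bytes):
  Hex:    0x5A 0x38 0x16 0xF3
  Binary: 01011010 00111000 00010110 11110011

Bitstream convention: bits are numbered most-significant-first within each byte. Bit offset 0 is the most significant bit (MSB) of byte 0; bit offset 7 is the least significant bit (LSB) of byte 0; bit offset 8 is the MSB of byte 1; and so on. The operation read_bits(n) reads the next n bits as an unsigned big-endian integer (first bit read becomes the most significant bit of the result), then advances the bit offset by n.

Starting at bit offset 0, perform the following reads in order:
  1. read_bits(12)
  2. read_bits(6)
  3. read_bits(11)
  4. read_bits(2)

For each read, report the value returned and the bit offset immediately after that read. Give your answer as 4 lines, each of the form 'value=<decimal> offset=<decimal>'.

Read 1: bits[0:12] width=12 -> value=1443 (bin 010110100011); offset now 12 = byte 1 bit 4; 20 bits remain
Read 2: bits[12:18] width=6 -> value=32 (bin 100000); offset now 18 = byte 2 bit 2; 14 bits remain
Read 3: bits[18:29] width=11 -> value=734 (bin 01011011110); offset now 29 = byte 3 bit 5; 3 bits remain
Read 4: bits[29:31] width=2 -> value=1 (bin 01); offset now 31 = byte 3 bit 7; 1 bits remain

Answer: value=1443 offset=12
value=32 offset=18
value=734 offset=29
value=1 offset=31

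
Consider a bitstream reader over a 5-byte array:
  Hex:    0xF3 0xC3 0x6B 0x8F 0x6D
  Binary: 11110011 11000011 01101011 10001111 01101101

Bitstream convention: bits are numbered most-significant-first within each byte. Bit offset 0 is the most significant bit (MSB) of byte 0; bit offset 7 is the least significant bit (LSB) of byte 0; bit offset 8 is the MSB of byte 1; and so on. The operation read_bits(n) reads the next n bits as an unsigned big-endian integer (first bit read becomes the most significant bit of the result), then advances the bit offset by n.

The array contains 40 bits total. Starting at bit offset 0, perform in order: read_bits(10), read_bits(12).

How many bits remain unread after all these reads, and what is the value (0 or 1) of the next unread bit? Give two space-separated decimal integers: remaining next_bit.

Read 1: bits[0:10] width=10 -> value=975 (bin 1111001111); offset now 10 = byte 1 bit 2; 30 bits remain
Read 2: bits[10:22] width=12 -> value=218 (bin 000011011010); offset now 22 = byte 2 bit 6; 18 bits remain

Answer: 18 1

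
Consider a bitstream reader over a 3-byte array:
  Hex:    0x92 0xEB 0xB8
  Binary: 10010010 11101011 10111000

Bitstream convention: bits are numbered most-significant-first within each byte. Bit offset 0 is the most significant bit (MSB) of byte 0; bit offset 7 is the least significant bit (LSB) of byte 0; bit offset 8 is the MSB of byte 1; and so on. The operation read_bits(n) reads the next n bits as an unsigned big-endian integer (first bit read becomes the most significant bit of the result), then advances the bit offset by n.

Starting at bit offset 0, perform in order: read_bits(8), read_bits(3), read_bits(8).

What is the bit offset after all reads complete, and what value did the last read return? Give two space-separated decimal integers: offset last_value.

Answer: 19 93

Derivation:
Read 1: bits[0:8] width=8 -> value=146 (bin 10010010); offset now 8 = byte 1 bit 0; 16 bits remain
Read 2: bits[8:11] width=3 -> value=7 (bin 111); offset now 11 = byte 1 bit 3; 13 bits remain
Read 3: bits[11:19] width=8 -> value=93 (bin 01011101); offset now 19 = byte 2 bit 3; 5 bits remain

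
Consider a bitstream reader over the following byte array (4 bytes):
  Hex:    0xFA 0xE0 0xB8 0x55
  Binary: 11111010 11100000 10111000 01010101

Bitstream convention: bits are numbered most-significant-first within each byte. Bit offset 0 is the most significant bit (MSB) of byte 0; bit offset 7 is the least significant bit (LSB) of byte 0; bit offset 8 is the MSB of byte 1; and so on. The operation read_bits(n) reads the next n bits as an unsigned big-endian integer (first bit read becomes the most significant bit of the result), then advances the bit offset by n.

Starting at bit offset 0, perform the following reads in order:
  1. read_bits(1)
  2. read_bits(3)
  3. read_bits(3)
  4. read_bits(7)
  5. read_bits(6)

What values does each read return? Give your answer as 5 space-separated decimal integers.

Read 1: bits[0:1] width=1 -> value=1 (bin 1); offset now 1 = byte 0 bit 1; 31 bits remain
Read 2: bits[1:4] width=3 -> value=7 (bin 111); offset now 4 = byte 0 bit 4; 28 bits remain
Read 3: bits[4:7] width=3 -> value=5 (bin 101); offset now 7 = byte 0 bit 7; 25 bits remain
Read 4: bits[7:14] width=7 -> value=56 (bin 0111000); offset now 14 = byte 1 bit 6; 18 bits remain
Read 5: bits[14:20] width=6 -> value=11 (bin 001011); offset now 20 = byte 2 bit 4; 12 bits remain

Answer: 1 7 5 56 11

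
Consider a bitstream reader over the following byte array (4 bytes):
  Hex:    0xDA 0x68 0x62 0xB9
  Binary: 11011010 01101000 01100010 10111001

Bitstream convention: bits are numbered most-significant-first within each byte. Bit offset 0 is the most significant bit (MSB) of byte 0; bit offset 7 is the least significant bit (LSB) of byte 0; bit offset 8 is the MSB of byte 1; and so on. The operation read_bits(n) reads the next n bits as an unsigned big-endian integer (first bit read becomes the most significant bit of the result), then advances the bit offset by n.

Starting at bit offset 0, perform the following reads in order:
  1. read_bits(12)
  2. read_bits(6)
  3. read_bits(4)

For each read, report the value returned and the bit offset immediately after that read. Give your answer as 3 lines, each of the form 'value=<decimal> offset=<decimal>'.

Answer: value=3494 offset=12
value=33 offset=18
value=8 offset=22

Derivation:
Read 1: bits[0:12] width=12 -> value=3494 (bin 110110100110); offset now 12 = byte 1 bit 4; 20 bits remain
Read 2: bits[12:18] width=6 -> value=33 (bin 100001); offset now 18 = byte 2 bit 2; 14 bits remain
Read 3: bits[18:22] width=4 -> value=8 (bin 1000); offset now 22 = byte 2 bit 6; 10 bits remain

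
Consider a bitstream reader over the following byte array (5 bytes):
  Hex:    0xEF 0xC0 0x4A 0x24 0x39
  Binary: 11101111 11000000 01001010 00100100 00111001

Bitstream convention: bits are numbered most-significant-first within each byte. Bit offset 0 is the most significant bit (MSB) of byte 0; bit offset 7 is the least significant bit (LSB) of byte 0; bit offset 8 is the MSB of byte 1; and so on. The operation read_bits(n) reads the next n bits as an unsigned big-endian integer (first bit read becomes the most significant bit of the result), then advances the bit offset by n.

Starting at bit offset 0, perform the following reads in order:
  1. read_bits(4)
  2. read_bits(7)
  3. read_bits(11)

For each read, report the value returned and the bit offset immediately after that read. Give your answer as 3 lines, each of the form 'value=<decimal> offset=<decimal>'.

Answer: value=14 offset=4
value=126 offset=11
value=18 offset=22

Derivation:
Read 1: bits[0:4] width=4 -> value=14 (bin 1110); offset now 4 = byte 0 bit 4; 36 bits remain
Read 2: bits[4:11] width=7 -> value=126 (bin 1111110); offset now 11 = byte 1 bit 3; 29 bits remain
Read 3: bits[11:22] width=11 -> value=18 (bin 00000010010); offset now 22 = byte 2 bit 6; 18 bits remain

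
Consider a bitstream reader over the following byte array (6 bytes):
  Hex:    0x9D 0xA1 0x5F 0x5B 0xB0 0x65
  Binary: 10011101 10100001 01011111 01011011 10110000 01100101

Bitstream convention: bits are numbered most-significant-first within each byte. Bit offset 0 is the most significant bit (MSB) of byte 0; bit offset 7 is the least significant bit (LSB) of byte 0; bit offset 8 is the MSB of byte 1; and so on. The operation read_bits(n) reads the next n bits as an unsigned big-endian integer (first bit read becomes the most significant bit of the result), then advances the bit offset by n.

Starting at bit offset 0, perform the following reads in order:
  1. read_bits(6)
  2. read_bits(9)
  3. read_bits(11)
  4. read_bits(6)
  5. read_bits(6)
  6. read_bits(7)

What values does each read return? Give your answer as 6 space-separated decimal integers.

Answer: 39 208 1405 27 44 12

Derivation:
Read 1: bits[0:6] width=6 -> value=39 (bin 100111); offset now 6 = byte 0 bit 6; 42 bits remain
Read 2: bits[6:15] width=9 -> value=208 (bin 011010000); offset now 15 = byte 1 bit 7; 33 bits remain
Read 3: bits[15:26] width=11 -> value=1405 (bin 10101111101); offset now 26 = byte 3 bit 2; 22 bits remain
Read 4: bits[26:32] width=6 -> value=27 (bin 011011); offset now 32 = byte 4 bit 0; 16 bits remain
Read 5: bits[32:38] width=6 -> value=44 (bin 101100); offset now 38 = byte 4 bit 6; 10 bits remain
Read 6: bits[38:45] width=7 -> value=12 (bin 0001100); offset now 45 = byte 5 bit 5; 3 bits remain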